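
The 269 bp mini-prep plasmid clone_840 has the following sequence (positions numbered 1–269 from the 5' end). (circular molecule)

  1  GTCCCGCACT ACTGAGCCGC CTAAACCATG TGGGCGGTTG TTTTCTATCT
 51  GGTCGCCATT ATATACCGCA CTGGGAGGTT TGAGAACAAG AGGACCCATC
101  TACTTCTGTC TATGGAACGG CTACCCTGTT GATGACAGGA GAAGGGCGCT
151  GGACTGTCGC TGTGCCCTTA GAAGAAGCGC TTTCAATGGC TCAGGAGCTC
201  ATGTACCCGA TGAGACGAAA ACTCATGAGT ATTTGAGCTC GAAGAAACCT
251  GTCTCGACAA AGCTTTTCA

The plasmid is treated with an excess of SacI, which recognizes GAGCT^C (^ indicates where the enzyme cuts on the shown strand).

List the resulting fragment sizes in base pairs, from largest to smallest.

SacI sites (GAGCTC) start at positions 195, 235.
SacI cuts after base 5 of each site (before the last base), so after positions 199, 239.
Circular molecule, 2 cuts → 2 fragments:
  200–239 → 40 bp
  240–269 then 1–199 → 30 + 199 = 229 bp
Sorted largest to smallest: 229, 40 bp.

229, 40 bp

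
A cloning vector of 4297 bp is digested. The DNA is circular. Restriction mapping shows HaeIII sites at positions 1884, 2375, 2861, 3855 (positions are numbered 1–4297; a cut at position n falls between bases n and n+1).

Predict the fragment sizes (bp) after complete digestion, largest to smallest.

2326, 994, 491, 486 bp

Circular molecule, 4 cuts → 4 fragments:
  2375 − 1884 = 491 bp
  2861 − 2375 = 486 bp
  3855 − 2861 = 994 bp
  wrap: 4297 − 3855 + 1884 = 2326 bp
Sorted largest to smallest: 2326, 994, 491, 486 bp.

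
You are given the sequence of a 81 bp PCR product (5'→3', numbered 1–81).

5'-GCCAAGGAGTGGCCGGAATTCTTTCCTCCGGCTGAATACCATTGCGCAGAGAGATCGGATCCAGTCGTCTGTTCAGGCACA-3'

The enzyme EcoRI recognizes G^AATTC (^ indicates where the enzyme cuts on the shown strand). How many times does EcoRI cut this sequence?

GAATTC occurs starting at position 16.
EcoRI cuts at 1 site.

1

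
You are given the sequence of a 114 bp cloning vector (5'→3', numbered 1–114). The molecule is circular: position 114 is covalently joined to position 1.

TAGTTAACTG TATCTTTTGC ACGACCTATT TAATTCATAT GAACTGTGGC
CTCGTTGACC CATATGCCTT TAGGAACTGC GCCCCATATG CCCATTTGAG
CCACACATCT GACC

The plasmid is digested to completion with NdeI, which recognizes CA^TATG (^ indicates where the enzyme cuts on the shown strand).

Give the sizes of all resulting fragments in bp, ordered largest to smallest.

65, 25, 24 bp

NdeI sites (CATATG) start at positions 36, 61, 85.
NdeI cuts after base 2 of each site, so after positions 37, 62, 86.
Circular molecule, 3 cuts → 3 fragments:
  38–62 → 25 bp
  63–86 → 24 bp
  87–114 then 1–37 → 28 + 37 = 65 bp
Sorted largest to smallest: 65, 25, 24 bp.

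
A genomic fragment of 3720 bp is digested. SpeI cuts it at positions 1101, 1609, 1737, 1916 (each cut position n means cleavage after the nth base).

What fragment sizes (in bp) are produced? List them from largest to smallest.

1804, 1101, 508, 179, 128 bp

Linear molecule, 4 cuts → 5 fragments:
  1101 − 0 = 1101 bp
  1609 − 1101 = 508 bp
  1737 − 1609 = 128 bp
  1916 − 1737 = 179 bp
  3720 − 1916 = 1804 bp
Sorted largest to smallest: 1804, 1101, 508, 179, 128 bp.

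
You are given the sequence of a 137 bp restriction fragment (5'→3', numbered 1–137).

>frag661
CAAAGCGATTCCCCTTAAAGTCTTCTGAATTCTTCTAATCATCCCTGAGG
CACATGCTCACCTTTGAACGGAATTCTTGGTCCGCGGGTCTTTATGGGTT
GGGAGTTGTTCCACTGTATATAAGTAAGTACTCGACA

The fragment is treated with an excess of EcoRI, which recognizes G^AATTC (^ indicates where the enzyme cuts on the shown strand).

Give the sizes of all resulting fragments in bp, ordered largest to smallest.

66, 44, 27 bp

EcoRI sites (GAATTC) start at positions 27, 71.
EcoRI cuts after the first base of each site, so after positions 27, 71.
Linear molecule, 2 cuts → 3 fragments:
  1–27 → 27 bp
  28–71 → 44 bp
  72–137 → 66 bp
Sorted largest to smallest: 66, 44, 27 bp.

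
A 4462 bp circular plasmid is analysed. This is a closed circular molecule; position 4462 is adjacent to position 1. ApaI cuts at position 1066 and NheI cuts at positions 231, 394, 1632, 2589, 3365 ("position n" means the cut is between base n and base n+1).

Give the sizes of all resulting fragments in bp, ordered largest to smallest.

1328, 957, 776, 672, 566, 163 bp

Combined cut positions (sorted): 231, 394, 1066, 1632, 2589, 3365.
Circular molecule, 6 cuts → 6 fragments:
  394 − 231 = 163 bp
  1066 − 394 = 672 bp
  1632 − 1066 = 566 bp
  2589 − 1632 = 957 bp
  3365 − 2589 = 776 bp
  wrap: 4462 − 3365 + 231 = 1328 bp
Sorted largest to smallest: 1328, 957, 776, 672, 566, 163 bp.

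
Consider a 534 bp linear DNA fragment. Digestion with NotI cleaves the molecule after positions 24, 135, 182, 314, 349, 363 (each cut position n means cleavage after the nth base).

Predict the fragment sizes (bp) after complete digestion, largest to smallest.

Linear molecule, 6 cuts → 7 fragments:
  24 − 0 = 24 bp
  135 − 24 = 111 bp
  182 − 135 = 47 bp
  314 − 182 = 132 bp
  349 − 314 = 35 bp
  363 − 349 = 14 bp
  534 − 363 = 171 bp
Sorted largest to smallest: 171, 132, 111, 47, 35, 24, 14 bp.

171, 132, 111, 47, 35, 24, 14 bp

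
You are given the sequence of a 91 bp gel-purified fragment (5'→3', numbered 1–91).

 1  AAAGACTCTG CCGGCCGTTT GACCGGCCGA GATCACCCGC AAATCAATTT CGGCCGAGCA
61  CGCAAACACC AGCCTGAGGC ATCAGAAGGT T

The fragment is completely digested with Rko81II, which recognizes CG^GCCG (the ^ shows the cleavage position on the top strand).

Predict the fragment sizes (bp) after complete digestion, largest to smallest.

39, 27, 13, 12 bp

Rko81II sites (CGGCCG) start at positions 12, 24, 51.
Rko81II cuts after base 2 of each site, so after positions 13, 25, 52.
Linear molecule, 3 cuts → 4 fragments:
  1–13 → 13 bp
  14–25 → 12 bp
  26–52 → 27 bp
  53–91 → 39 bp
Sorted largest to smallest: 39, 27, 13, 12 bp.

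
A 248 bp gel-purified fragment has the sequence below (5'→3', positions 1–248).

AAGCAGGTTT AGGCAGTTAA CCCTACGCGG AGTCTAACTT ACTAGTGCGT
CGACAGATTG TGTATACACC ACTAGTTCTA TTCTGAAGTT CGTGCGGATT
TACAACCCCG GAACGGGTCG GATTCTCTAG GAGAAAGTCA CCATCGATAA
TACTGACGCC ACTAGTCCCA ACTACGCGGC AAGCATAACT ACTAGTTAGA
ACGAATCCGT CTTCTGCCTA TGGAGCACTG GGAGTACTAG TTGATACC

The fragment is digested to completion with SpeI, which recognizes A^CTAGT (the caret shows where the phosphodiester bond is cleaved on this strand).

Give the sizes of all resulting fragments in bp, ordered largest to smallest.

SpeI sites (ACTAGT) start at positions 41, 71, 161, 191, 236.
SpeI cuts after the first base of each site, so after positions 41, 71, 161, 191, 236.
Linear molecule, 5 cuts → 6 fragments:
  1–41 → 41 bp
  42–71 → 30 bp
  72–161 → 90 bp
  162–191 → 30 bp
  192–236 → 45 bp
  237–248 → 12 bp
Sorted largest to smallest: 90, 45, 41, 30, 30, 12 bp.

90, 45, 41, 30, 30, 12 bp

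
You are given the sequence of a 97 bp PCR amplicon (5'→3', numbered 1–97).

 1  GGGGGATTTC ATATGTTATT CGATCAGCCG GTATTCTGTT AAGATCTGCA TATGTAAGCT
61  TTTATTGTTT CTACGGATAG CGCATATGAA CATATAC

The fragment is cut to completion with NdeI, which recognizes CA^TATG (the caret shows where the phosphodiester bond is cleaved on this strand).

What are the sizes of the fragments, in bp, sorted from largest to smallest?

NdeI sites (CATATG) start at positions 10, 49, 83.
NdeI cuts after base 2 of each site, so after positions 11, 50, 84.
Linear molecule, 3 cuts → 4 fragments:
  1–11 → 11 bp
  12–50 → 39 bp
  51–84 → 34 bp
  85–97 → 13 bp
Sorted largest to smallest: 39, 34, 13, 11 bp.

39, 34, 13, 11 bp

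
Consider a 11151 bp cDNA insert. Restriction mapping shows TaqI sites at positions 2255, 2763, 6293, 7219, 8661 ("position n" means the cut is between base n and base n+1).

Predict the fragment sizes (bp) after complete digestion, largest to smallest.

Linear molecule, 5 cuts → 6 fragments:
  2255 − 0 = 2255 bp
  2763 − 2255 = 508 bp
  6293 − 2763 = 3530 bp
  7219 − 6293 = 926 bp
  8661 − 7219 = 1442 bp
  11151 − 8661 = 2490 bp
Sorted largest to smallest: 3530, 2490, 2255, 1442, 926, 508 bp.

3530, 2490, 2255, 1442, 926, 508 bp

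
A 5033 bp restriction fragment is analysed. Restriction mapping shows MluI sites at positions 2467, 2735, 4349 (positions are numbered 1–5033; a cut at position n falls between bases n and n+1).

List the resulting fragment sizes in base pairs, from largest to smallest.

2467, 1614, 684, 268 bp

Linear molecule, 3 cuts → 4 fragments:
  2467 − 0 = 2467 bp
  2735 − 2467 = 268 bp
  4349 − 2735 = 1614 bp
  5033 − 4349 = 684 bp
Sorted largest to smallest: 2467, 1614, 684, 268 bp.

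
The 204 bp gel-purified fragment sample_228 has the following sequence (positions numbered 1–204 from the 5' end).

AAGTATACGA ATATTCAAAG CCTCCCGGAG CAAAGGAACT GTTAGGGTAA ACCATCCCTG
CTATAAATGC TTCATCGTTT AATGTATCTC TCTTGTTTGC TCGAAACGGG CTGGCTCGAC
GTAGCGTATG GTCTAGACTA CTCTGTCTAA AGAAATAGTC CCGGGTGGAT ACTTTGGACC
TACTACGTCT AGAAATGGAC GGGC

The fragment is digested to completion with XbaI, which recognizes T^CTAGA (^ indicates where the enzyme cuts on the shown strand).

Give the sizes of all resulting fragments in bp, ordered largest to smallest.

XbaI sites (TCTAGA) start at positions 132, 188.
XbaI cuts after the first base of each site, so after positions 132, 188.
Linear molecule, 2 cuts → 3 fragments:
  1–132 → 132 bp
  133–188 → 56 bp
  189–204 → 16 bp
Sorted largest to smallest: 132, 56, 16 bp.

132, 56, 16 bp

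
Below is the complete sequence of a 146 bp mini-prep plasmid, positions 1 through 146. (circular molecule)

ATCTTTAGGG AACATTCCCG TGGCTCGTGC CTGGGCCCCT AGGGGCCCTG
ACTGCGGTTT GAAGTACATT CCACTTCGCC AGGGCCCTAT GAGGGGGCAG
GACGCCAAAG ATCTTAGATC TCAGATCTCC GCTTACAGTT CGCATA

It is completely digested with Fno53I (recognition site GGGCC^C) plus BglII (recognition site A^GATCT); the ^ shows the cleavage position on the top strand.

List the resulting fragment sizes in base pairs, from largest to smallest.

Fno53I sites (GGGCCC) start at positions 33, 43, 82.
Fno53I cuts after base 5 of each site (before the last base), so after positions 37, 47, 86.
BglII sites (AGATCT) start at positions 109, 116, 123.
BglII cuts after the first base of each site, so after positions 109, 116, 123.
Combined cut positions: 37, 47, 86, 109, 116, 123.
Circular molecule, 6 cuts → 6 fragments:
  38–47 → 10 bp
  48–86 → 39 bp
  87–109 → 23 bp
  110–116 → 7 bp
  117–123 → 7 bp
  124–146 then 1–37 → 23 + 37 = 60 bp
Sorted largest to smallest: 60, 39, 23, 10, 7, 7 bp.

60, 39, 23, 10, 7, 7 bp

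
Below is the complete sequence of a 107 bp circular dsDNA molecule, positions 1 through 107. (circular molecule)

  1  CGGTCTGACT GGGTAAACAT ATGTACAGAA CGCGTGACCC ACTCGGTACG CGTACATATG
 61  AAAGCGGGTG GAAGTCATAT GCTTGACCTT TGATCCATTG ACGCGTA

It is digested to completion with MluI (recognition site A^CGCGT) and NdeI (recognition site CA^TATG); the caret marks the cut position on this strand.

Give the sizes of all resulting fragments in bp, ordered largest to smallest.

MluI sites (ACGCGT) start at positions 30, 48, 101.
MluI cuts after the first base of each site, so after positions 30, 48, 101.
NdeI sites (CATATG) start at positions 18, 55, 76.
NdeI cuts after base 2 of each site, so after positions 19, 56, 77.
Combined cut positions: 19, 30, 48, 56, 77, 101.
Circular molecule, 6 cuts → 6 fragments:
  20–30 → 11 bp
  31–48 → 18 bp
  49–56 → 8 bp
  57–77 → 21 bp
  78–101 → 24 bp
  102–107 then 1–19 → 6 + 19 = 25 bp
Sorted largest to smallest: 25, 24, 21, 18, 11, 8 bp.

25, 24, 21, 18, 11, 8 bp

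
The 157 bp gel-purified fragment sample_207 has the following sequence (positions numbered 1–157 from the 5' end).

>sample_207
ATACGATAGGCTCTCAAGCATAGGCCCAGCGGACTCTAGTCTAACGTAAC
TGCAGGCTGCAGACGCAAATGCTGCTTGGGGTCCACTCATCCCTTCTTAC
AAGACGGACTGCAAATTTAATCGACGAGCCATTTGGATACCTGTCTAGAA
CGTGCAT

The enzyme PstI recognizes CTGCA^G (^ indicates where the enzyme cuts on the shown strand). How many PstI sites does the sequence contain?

CTGCAG occurs starting at positions 50, 57.
PstI cuts at 2 sites.

2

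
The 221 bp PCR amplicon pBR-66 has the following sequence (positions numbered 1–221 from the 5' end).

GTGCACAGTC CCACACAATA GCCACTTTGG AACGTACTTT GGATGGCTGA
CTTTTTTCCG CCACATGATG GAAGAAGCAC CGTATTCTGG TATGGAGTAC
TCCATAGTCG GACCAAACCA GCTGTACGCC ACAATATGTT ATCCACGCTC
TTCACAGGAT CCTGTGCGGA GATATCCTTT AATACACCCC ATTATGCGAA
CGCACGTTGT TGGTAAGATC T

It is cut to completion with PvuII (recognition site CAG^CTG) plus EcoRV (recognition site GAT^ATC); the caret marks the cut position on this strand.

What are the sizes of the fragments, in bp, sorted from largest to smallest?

121, 52, 48 bp

The PvuII site (CAGCTG) starts at position 119.
PvuII cuts after base 3 of each site, so after position 121.
The EcoRV site (GATATC) starts at position 171.
EcoRV cuts after base 3 of each site, so after position 173.
Combined cut positions: 121, 173.
Linear molecule, 2 cuts → 3 fragments:
  1–121 → 121 bp
  122–173 → 52 bp
  174–221 → 48 bp
Sorted largest to smallest: 121, 52, 48 bp.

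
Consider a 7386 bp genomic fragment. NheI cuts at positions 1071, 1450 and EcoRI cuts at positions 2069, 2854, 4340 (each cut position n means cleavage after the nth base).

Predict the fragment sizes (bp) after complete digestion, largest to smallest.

Combined cut positions (sorted): 1071, 1450, 2069, 2854, 4340.
Linear molecule, 5 cuts → 6 fragments:
  1071 − 0 = 1071 bp
  1450 − 1071 = 379 bp
  2069 − 1450 = 619 bp
  2854 − 2069 = 785 bp
  4340 − 2854 = 1486 bp
  7386 − 4340 = 3046 bp
Sorted largest to smallest: 3046, 1486, 1071, 785, 619, 379 bp.

3046, 1486, 1071, 785, 619, 379 bp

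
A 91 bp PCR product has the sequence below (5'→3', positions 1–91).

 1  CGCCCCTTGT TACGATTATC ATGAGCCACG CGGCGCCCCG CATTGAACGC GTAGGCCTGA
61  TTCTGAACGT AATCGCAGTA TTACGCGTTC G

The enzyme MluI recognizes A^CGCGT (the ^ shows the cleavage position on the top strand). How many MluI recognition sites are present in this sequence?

ACGCGT occurs starting at positions 47, 83.
MluI cuts at 2 sites.

2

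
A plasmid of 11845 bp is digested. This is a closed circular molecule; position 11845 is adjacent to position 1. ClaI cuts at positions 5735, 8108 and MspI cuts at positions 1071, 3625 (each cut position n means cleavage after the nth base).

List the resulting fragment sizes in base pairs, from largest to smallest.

Combined cut positions (sorted): 1071, 3625, 5735, 8108.
Circular molecule, 4 cuts → 4 fragments:
  3625 − 1071 = 2554 bp
  5735 − 3625 = 2110 bp
  8108 − 5735 = 2373 bp
  wrap: 11845 − 8108 + 1071 = 4808 bp
Sorted largest to smallest: 4808, 2554, 2373, 2110 bp.

4808, 2554, 2373, 2110 bp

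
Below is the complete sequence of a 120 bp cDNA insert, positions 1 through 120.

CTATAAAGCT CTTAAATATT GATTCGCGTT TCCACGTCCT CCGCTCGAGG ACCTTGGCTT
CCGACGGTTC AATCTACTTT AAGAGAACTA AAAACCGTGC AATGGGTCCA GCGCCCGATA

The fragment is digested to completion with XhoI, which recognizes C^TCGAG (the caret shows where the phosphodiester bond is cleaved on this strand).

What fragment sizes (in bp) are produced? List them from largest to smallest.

76, 44 bp

The XhoI site (CTCGAG) starts at position 44.
XhoI cuts after the first base of each site, so after position 44.
Linear molecule, 1 cut → 2 fragments:
  1–44 → 44 bp
  45–120 → 76 bp
Sorted largest to smallest: 76, 44 bp.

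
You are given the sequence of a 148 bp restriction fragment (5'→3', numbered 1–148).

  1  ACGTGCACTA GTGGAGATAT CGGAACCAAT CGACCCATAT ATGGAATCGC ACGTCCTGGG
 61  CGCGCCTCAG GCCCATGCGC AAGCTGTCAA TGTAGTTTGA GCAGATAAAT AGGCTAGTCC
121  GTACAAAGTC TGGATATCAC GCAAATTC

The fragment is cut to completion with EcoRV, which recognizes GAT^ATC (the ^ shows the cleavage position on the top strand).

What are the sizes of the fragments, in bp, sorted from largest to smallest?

117, 18, 13 bp

EcoRV sites (GATATC) start at positions 16, 133.
EcoRV cuts after base 3 of each site, so after positions 18, 135.
Linear molecule, 2 cuts → 3 fragments:
  1–18 → 18 bp
  19–135 → 117 bp
  136–148 → 13 bp
Sorted largest to smallest: 117, 18, 13 bp.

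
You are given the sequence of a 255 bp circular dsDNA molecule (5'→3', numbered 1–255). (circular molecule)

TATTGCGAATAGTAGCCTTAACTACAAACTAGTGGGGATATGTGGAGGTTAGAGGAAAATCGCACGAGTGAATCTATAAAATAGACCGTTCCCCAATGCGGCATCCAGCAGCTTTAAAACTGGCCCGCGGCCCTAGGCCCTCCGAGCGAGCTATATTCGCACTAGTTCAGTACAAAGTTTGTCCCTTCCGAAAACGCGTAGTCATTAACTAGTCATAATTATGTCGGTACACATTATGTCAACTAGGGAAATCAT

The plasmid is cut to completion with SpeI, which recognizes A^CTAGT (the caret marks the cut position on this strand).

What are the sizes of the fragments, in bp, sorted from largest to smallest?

SpeI sites (ACTAGT) start at positions 28, 161, 208.
SpeI cuts after the first base of each site, so after positions 28, 161, 208.
Circular molecule, 3 cuts → 3 fragments:
  29–161 → 133 bp
  162–208 → 47 bp
  209–255 then 1–28 → 47 + 28 = 75 bp
Sorted largest to smallest: 133, 75, 47 bp.

133, 75, 47 bp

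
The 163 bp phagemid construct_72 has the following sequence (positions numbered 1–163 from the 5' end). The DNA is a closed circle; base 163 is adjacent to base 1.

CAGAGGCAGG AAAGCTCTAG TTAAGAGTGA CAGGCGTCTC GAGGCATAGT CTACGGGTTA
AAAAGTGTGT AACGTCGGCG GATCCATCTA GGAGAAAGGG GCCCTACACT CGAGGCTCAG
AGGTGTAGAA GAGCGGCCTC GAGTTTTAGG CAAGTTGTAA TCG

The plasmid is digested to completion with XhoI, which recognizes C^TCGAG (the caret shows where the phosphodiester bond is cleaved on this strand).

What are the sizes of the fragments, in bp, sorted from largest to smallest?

XhoI sites (CTCGAG) start at positions 38, 109, 138.
XhoI cuts after the first base of each site, so after positions 38, 109, 138.
Circular molecule, 3 cuts → 3 fragments:
  39–109 → 71 bp
  110–138 → 29 bp
  139–163 then 1–38 → 25 + 38 = 63 bp
Sorted largest to smallest: 71, 63, 29 bp.

71, 63, 29 bp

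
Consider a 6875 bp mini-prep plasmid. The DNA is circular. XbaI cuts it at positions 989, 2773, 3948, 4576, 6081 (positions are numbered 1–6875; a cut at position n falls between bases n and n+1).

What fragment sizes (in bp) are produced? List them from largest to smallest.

Circular molecule, 5 cuts → 5 fragments:
  2773 − 989 = 1784 bp
  3948 − 2773 = 1175 bp
  4576 − 3948 = 628 bp
  6081 − 4576 = 1505 bp
  wrap: 6875 − 6081 + 989 = 1783 bp
Sorted largest to smallest: 1784, 1783, 1505, 1175, 628 bp.

1784, 1783, 1505, 1175, 628 bp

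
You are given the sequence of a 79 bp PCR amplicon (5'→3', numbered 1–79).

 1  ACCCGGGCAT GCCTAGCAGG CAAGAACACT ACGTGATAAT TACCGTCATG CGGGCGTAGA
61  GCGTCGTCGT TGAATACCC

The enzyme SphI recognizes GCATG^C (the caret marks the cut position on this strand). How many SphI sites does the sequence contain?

1

GCATGC occurs starting at position 7.
SphI cuts at 1 site.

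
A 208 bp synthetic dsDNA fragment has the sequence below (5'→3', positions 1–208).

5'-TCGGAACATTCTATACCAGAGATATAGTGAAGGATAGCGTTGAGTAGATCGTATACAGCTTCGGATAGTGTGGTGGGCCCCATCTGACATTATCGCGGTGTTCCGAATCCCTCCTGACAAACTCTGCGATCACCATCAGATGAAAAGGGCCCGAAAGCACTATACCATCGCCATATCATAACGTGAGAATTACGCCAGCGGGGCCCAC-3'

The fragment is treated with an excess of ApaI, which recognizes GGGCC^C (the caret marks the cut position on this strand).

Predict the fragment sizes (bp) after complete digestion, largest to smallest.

ApaI sites (GGGCCC) start at positions 75, 147, 201.
ApaI cuts after base 5 of each site (before the last base), so after positions 79, 151, 205.
Linear molecule, 3 cuts → 4 fragments:
  1–79 → 79 bp
  80–151 → 72 bp
  152–205 → 54 bp
  206–208 → 3 bp
Sorted largest to smallest: 79, 72, 54, 3 bp.

79, 72, 54, 3 bp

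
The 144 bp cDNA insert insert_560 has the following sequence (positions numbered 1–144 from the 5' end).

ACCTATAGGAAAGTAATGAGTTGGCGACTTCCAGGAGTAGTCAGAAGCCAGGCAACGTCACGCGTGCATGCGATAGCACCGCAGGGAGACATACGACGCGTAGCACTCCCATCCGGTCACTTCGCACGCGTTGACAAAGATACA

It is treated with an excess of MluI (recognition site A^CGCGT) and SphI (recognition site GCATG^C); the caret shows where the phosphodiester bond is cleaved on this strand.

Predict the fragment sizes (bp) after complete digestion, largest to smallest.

60, 30, 26, 18, 10 bp

MluI sites (ACGCGT) start at positions 60, 96, 126.
MluI cuts after the first base of each site, so after positions 60, 96, 126.
The SphI site (GCATGC) starts at position 66.
SphI cuts after base 5 of each site (before the last base), so after position 70.
Combined cut positions: 60, 70, 96, 126.
Linear molecule, 4 cuts → 5 fragments:
  1–60 → 60 bp
  61–70 → 10 bp
  71–96 → 26 bp
  97–126 → 30 bp
  127–144 → 18 bp
Sorted largest to smallest: 60, 30, 26, 18, 10 bp.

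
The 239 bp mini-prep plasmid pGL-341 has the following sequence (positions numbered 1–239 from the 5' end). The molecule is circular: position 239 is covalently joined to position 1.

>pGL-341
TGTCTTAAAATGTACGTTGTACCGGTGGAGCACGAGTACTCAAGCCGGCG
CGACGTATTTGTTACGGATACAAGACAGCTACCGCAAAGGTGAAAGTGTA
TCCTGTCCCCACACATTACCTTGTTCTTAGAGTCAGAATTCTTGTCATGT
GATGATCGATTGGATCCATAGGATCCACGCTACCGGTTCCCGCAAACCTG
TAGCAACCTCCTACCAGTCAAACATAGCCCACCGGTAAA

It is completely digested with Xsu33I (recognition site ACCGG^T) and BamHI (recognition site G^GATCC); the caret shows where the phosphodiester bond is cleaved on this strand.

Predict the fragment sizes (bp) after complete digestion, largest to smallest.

137, 49, 29, 15, 9 bp

Xsu33I sites (ACCGGT) start at positions 21, 182, 231.
Xsu33I cuts after base 5 of each site (before the last base), so after positions 25, 186, 235.
BamHI sites (GGATCC) start at positions 162, 171.
BamHI cuts after the first base of each site, so after positions 162, 171.
Combined cut positions: 25, 162, 171, 186, 235.
Circular molecule, 5 cuts → 5 fragments:
  26–162 → 137 bp
  163–171 → 9 bp
  172–186 → 15 bp
  187–235 → 49 bp
  236–239 then 1–25 → 4 + 25 = 29 bp
Sorted largest to smallest: 137, 49, 29, 15, 9 bp.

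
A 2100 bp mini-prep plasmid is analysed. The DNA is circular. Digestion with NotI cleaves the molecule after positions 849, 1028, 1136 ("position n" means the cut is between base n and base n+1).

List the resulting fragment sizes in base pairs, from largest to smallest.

Circular molecule, 3 cuts → 3 fragments:
  1028 − 849 = 179 bp
  1136 − 1028 = 108 bp
  wrap: 2100 − 1136 + 849 = 1813 bp
Sorted largest to smallest: 1813, 179, 108 bp.

1813, 179, 108 bp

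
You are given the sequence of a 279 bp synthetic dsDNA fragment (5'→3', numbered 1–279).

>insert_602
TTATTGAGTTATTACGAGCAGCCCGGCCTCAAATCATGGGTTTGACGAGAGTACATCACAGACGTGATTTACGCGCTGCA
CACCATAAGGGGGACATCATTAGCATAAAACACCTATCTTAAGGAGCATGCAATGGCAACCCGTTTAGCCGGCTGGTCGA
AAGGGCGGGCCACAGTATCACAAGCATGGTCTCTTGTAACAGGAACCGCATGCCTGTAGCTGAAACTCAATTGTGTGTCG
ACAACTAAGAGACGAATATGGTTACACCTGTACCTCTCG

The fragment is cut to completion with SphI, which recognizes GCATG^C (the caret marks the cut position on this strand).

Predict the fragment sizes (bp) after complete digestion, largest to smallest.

SphI sites (GCATGC) start at positions 126, 208.
SphI cuts after base 5 of each site (before the last base), so after positions 130, 212.
Linear molecule, 2 cuts → 3 fragments:
  1–130 → 130 bp
  131–212 → 82 bp
  213–279 → 67 bp
Sorted largest to smallest: 130, 82, 67 bp.

130, 82, 67 bp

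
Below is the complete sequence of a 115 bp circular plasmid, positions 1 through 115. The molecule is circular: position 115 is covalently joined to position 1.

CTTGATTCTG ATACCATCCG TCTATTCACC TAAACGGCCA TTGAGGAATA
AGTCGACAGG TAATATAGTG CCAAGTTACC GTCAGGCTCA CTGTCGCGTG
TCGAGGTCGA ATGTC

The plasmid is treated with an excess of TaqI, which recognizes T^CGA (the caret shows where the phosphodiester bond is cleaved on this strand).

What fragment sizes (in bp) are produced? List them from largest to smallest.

61, 48, 6 bp

TaqI sites (TCGA) start at positions 53, 101, 107.
TaqI cuts after the first base of each site, so after positions 53, 101, 107.
Circular molecule, 3 cuts → 3 fragments:
  54–101 → 48 bp
  102–107 → 6 bp
  108–115 then 1–53 → 8 + 53 = 61 bp
Sorted largest to smallest: 61, 48, 6 bp.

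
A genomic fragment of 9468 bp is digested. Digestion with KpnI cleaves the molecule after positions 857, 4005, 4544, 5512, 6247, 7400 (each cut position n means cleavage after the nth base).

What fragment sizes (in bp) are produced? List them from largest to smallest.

Linear molecule, 6 cuts → 7 fragments:
  857 − 0 = 857 bp
  4005 − 857 = 3148 bp
  4544 − 4005 = 539 bp
  5512 − 4544 = 968 bp
  6247 − 5512 = 735 bp
  7400 − 6247 = 1153 bp
  9468 − 7400 = 2068 bp
Sorted largest to smallest: 3148, 2068, 1153, 968, 857, 735, 539 bp.

3148, 2068, 1153, 968, 857, 735, 539 bp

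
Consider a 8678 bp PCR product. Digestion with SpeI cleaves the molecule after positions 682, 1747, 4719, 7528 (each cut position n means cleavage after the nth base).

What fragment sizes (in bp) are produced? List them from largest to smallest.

2972, 2809, 1150, 1065, 682 bp

Linear molecule, 4 cuts → 5 fragments:
  682 − 0 = 682 bp
  1747 − 682 = 1065 bp
  4719 − 1747 = 2972 bp
  7528 − 4719 = 2809 bp
  8678 − 7528 = 1150 bp
Sorted largest to smallest: 2972, 2809, 1150, 1065, 682 bp.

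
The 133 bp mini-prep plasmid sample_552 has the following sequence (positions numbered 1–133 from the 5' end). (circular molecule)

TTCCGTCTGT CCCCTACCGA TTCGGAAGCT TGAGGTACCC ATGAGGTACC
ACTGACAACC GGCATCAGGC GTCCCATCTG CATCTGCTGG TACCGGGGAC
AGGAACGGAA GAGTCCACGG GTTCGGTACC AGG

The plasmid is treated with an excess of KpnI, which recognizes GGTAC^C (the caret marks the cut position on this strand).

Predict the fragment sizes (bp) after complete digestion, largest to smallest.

44, 42, 36, 11 bp

KpnI sites (GGTACC) start at positions 34, 45, 89, 125.
KpnI cuts after base 5 of each site (before the last base), so after positions 38, 49, 93, 129.
Circular molecule, 4 cuts → 4 fragments:
  39–49 → 11 bp
  50–93 → 44 bp
  94–129 → 36 bp
  130–133 then 1–38 → 4 + 38 = 42 bp
Sorted largest to smallest: 44, 42, 36, 11 bp.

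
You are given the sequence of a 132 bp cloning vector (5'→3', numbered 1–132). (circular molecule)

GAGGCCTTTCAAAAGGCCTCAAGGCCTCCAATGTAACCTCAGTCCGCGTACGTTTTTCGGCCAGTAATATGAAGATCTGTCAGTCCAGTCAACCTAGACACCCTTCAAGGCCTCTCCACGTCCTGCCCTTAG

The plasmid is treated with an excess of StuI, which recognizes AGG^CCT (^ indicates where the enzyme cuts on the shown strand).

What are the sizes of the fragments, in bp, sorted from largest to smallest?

86, 26, 12, 8 bp

StuI sites (AGGCCT) start at positions 2, 14, 22, 108.
StuI cuts after base 3 of each site, so after positions 4, 16, 24, 110.
Circular molecule, 4 cuts → 4 fragments:
  5–16 → 12 bp
  17–24 → 8 bp
  25–110 → 86 bp
  111–132 then 1–4 → 22 + 4 = 26 bp
Sorted largest to smallest: 86, 26, 12, 8 bp.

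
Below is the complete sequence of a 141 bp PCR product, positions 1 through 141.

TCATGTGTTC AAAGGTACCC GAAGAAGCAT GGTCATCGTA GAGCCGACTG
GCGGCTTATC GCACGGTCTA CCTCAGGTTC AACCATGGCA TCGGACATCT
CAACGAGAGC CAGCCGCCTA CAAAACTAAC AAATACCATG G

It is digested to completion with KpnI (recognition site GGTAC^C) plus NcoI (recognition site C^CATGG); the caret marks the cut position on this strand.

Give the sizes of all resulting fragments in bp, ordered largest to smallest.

65, 53, 18, 5 bp

The KpnI site (GGTACC) starts at position 14.
KpnI cuts after base 5 of each site (before the last base), so after position 18.
NcoI sites (CCATGG) start at positions 83, 136.
NcoI cuts after the first base of each site, so after positions 83, 136.
Combined cut positions: 18, 83, 136.
Linear molecule, 3 cuts → 4 fragments:
  1–18 → 18 bp
  19–83 → 65 bp
  84–136 → 53 bp
  137–141 → 5 bp
Sorted largest to smallest: 65, 53, 18, 5 bp.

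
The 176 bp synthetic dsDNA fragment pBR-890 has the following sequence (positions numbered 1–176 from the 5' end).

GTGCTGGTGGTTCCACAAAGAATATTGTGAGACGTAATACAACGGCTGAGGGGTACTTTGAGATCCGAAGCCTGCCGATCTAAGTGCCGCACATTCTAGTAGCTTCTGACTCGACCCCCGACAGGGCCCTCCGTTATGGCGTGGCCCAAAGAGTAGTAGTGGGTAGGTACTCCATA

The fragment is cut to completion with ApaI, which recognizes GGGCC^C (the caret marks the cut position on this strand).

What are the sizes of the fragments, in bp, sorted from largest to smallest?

The ApaI site (GGGCCC) starts at position 124.
ApaI cuts after base 5 of each site (before the last base), so after position 128.
Linear molecule, 1 cut → 2 fragments:
  1–128 → 128 bp
  129–176 → 48 bp
Sorted largest to smallest: 128, 48 bp.

128, 48 bp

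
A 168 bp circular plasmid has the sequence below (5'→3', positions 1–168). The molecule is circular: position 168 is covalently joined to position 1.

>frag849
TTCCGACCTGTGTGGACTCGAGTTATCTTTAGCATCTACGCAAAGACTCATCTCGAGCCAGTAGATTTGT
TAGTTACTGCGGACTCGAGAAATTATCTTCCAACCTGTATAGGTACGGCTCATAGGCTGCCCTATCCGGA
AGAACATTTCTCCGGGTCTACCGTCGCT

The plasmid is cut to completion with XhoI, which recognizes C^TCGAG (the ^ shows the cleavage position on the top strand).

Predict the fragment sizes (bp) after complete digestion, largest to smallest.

XhoI sites (CTCGAG) start at positions 17, 52, 84.
XhoI cuts after the first base of each site, so after positions 17, 52, 84.
Circular molecule, 3 cuts → 3 fragments:
  18–52 → 35 bp
  53–84 → 32 bp
  85–168 then 1–17 → 84 + 17 = 101 bp
Sorted largest to smallest: 101, 35, 32 bp.

101, 35, 32 bp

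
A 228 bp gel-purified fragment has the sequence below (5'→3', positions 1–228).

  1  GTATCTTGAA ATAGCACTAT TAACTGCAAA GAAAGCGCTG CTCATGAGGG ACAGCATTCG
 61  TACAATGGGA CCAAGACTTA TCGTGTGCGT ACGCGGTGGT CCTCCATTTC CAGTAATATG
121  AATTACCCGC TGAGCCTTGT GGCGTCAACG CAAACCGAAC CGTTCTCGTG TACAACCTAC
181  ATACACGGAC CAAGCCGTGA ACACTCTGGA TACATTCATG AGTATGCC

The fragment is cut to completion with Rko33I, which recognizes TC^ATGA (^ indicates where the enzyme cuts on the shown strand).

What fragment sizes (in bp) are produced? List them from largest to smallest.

174, 43, 11 bp

Rko33I sites (TCATGA) start at positions 42, 216.
Rko33I cuts after base 2 of each site, so after positions 43, 217.
Linear molecule, 2 cuts → 3 fragments:
  1–43 → 43 bp
  44–217 → 174 bp
  218–228 → 11 bp
Sorted largest to smallest: 174, 43, 11 bp.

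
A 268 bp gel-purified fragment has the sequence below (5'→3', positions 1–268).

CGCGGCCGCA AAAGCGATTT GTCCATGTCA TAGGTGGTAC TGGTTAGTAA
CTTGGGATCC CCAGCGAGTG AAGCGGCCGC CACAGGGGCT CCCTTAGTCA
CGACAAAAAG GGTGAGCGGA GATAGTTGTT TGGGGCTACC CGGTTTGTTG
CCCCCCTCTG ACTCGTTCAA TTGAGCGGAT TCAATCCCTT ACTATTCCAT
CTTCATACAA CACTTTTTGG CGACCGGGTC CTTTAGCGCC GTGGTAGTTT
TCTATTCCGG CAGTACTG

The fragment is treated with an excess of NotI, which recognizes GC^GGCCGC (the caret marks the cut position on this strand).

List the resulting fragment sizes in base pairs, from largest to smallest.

NotI sites (GCGGCCGC) start at positions 2, 73.
NotI cuts after base 2 of each site, so after positions 3, 74.
Linear molecule, 2 cuts → 3 fragments:
  1–3 → 3 bp
  4–74 → 71 bp
  75–268 → 194 bp
Sorted largest to smallest: 194, 71, 3 bp.

194, 71, 3 bp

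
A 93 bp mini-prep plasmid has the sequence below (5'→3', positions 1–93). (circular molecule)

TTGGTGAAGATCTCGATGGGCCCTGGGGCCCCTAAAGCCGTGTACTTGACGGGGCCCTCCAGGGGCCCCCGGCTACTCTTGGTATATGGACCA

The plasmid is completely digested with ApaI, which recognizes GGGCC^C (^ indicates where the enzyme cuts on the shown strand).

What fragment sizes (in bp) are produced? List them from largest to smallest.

48, 26, 11, 8 bp

ApaI sites (GGGCCC) start at positions 18, 26, 52, 63.
ApaI cuts after base 5 of each site (before the last base), so after positions 22, 30, 56, 67.
Circular molecule, 4 cuts → 4 fragments:
  23–30 → 8 bp
  31–56 → 26 bp
  57–67 → 11 bp
  68–93 then 1–22 → 26 + 22 = 48 bp
Sorted largest to smallest: 48, 26, 11, 8 bp.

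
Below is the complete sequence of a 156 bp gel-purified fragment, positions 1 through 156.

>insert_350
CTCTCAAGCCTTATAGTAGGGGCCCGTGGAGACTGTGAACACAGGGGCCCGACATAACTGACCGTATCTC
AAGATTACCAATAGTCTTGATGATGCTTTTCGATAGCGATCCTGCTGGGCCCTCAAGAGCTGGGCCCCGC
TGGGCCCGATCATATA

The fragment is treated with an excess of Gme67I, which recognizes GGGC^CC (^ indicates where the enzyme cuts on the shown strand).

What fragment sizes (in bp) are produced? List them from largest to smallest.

72, 25, 23, 15, 11, 10 bp

Gme67I sites (GGGCCC) start at positions 20, 45, 117, 132, 142.
Gme67I cuts after base 4 of each site, so after positions 23, 48, 120, 135, 145.
Linear molecule, 5 cuts → 6 fragments:
  1–23 → 23 bp
  24–48 → 25 bp
  49–120 → 72 bp
  121–135 → 15 bp
  136–145 → 10 bp
  146–156 → 11 bp
Sorted largest to smallest: 72, 25, 23, 15, 11, 10 bp.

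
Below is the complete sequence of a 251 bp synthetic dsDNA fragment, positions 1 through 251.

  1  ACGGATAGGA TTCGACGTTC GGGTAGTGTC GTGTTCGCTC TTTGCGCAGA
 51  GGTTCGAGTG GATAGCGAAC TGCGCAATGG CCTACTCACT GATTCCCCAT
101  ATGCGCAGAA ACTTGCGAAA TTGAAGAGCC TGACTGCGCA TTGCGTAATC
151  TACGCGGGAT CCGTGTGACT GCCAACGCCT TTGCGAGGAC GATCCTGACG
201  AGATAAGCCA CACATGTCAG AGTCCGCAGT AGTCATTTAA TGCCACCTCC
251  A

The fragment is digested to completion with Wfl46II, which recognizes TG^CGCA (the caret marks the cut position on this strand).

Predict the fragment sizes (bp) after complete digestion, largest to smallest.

115, 44, 33, 31, 28 bp

Wfl46II sites (TGCGCA) start at positions 43, 71, 102, 135.
Wfl46II cuts after base 2 of each site, so after positions 44, 72, 103, 136.
Linear molecule, 4 cuts → 5 fragments:
  1–44 → 44 bp
  45–72 → 28 bp
  73–103 → 31 bp
  104–136 → 33 bp
  137–251 → 115 bp
Sorted largest to smallest: 115, 44, 33, 31, 28 bp.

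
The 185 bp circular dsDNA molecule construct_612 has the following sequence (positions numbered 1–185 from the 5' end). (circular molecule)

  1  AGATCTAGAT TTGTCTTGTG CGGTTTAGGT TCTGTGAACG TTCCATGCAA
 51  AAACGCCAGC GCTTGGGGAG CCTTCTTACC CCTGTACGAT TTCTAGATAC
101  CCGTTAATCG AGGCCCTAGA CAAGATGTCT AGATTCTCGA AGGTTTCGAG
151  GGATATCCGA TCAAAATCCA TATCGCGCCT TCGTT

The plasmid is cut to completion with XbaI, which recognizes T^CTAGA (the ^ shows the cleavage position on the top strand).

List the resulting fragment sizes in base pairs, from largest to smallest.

XbaI sites (TCTAGA) start at positions 4, 92, 128.
XbaI cuts after the first base of each site, so after positions 4, 92, 128.
Circular molecule, 3 cuts → 3 fragments:
  5–92 → 88 bp
  93–128 → 36 bp
  129–185 then 1–4 → 57 + 4 = 61 bp
Sorted largest to smallest: 88, 61, 36 bp.

88, 61, 36 bp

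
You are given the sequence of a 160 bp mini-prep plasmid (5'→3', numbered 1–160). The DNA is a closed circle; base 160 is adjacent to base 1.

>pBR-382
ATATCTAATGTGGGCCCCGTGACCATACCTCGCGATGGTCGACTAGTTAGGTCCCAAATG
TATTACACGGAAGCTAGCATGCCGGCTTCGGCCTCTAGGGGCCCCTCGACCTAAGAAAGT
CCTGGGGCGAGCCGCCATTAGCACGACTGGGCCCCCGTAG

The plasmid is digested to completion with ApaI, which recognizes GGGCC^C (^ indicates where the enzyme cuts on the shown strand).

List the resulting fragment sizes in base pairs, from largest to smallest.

ApaI sites (GGGCCC) start at positions 12, 99, 149.
ApaI cuts after base 5 of each site (before the last base), so after positions 16, 103, 153.
Circular molecule, 3 cuts → 3 fragments:
  17–103 → 87 bp
  104–153 → 50 bp
  154–160 then 1–16 → 7 + 16 = 23 bp
Sorted largest to smallest: 87, 50, 23 bp.

87, 50, 23 bp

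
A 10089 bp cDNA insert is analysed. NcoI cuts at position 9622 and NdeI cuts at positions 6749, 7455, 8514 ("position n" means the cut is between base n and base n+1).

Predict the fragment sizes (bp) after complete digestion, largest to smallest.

6749, 1108, 1059, 706, 467 bp

Combined cut positions (sorted): 6749, 7455, 8514, 9622.
Linear molecule, 4 cuts → 5 fragments:
  6749 − 0 = 6749 bp
  7455 − 6749 = 706 bp
  8514 − 7455 = 1059 bp
  9622 − 8514 = 1108 bp
  10089 − 9622 = 467 bp
Sorted largest to smallest: 6749, 1108, 1059, 706, 467 bp.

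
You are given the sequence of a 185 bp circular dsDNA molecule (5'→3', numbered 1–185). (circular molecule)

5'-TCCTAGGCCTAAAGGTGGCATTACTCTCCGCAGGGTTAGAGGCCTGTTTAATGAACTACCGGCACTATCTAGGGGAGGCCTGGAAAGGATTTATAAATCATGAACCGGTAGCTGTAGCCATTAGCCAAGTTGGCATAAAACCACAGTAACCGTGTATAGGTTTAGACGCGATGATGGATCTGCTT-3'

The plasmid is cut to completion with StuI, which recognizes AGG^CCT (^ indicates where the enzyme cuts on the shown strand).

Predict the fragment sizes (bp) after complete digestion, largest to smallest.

114, 36, 35 bp

StuI sites (AGGCCT) start at positions 5, 40, 76.
StuI cuts after base 3 of each site, so after positions 7, 42, 78.
Circular molecule, 3 cuts → 3 fragments:
  8–42 → 35 bp
  43–78 → 36 bp
  79–185 then 1–7 → 107 + 7 = 114 bp
Sorted largest to smallest: 114, 36, 35 bp.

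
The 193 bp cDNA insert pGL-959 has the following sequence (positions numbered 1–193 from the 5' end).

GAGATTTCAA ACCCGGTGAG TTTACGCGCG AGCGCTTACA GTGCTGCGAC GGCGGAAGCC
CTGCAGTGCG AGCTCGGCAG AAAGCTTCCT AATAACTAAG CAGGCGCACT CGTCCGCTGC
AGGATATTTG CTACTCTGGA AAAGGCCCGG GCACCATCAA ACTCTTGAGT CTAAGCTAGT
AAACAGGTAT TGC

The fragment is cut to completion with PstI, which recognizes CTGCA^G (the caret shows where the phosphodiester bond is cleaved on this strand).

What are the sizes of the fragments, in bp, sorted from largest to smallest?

PstI sites (CTGCAG) start at positions 61, 117.
PstI cuts after base 5 of each site (before the last base), so after positions 65, 121.
Linear molecule, 2 cuts → 3 fragments:
  1–65 → 65 bp
  66–121 → 56 bp
  122–193 → 72 bp
Sorted largest to smallest: 72, 65, 56 bp.

72, 65, 56 bp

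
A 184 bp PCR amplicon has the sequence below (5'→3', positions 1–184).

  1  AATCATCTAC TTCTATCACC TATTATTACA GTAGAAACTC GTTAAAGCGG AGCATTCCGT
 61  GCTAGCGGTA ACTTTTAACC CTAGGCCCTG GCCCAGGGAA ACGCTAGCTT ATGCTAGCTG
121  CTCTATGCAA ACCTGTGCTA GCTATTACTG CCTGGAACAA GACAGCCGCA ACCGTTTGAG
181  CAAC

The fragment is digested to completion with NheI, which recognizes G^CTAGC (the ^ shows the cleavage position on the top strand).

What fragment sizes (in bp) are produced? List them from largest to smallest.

61, 47, 42, 24, 10 bp

NheI sites (GCTAGC) start at positions 61, 103, 113, 137.
NheI cuts after the first base of each site, so after positions 61, 103, 113, 137.
Linear molecule, 4 cuts → 5 fragments:
  1–61 → 61 bp
  62–103 → 42 bp
  104–113 → 10 bp
  114–137 → 24 bp
  138–184 → 47 bp
Sorted largest to smallest: 61, 47, 42, 24, 10 bp.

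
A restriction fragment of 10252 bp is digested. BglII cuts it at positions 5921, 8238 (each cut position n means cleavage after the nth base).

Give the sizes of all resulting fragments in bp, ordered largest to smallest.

Linear molecule, 2 cuts → 3 fragments:
  5921 − 0 = 5921 bp
  8238 − 5921 = 2317 bp
  10252 − 8238 = 2014 bp
Sorted largest to smallest: 5921, 2317, 2014 bp.

5921, 2317, 2014 bp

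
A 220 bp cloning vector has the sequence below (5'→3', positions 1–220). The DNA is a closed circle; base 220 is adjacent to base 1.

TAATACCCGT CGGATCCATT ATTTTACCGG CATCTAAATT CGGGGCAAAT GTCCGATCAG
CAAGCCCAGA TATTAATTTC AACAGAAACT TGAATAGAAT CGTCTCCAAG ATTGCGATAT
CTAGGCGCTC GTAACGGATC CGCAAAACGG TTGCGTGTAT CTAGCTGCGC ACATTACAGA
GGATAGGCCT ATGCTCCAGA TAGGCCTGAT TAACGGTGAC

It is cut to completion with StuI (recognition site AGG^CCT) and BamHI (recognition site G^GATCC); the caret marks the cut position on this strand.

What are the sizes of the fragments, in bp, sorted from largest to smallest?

124, 51, 28, 17 bp

StuI sites (AGGCCT) start at positions 185, 202.
StuI cuts after base 3 of each site, so after positions 187, 204.
BamHI sites (GGATCC) start at positions 12, 136.
BamHI cuts after the first base of each site, so after positions 12, 136.
Combined cut positions: 12, 136, 187, 204.
Circular molecule, 4 cuts → 4 fragments:
  13–136 → 124 bp
  137–187 → 51 bp
  188–204 → 17 bp
  205–220 then 1–12 → 16 + 12 = 28 bp
Sorted largest to smallest: 124, 51, 28, 17 bp.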